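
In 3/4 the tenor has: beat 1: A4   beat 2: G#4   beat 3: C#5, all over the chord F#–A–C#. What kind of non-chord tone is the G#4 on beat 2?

Escape tone.

The harmony at that moment is F# minor triad (F#, A, C#); G#4 is not a chord tone.
It is approached by step down from A4 and left by leap up to C#5.
Step in, leap out, on a weak beat — an escape tone.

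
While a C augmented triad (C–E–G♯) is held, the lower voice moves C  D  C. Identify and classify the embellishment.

The harmony at that moment is C augmented triad (C, E, G♯); D is not a chord tone.
It is approached by step up from C and left by step down to C.
Step away and step back to the same note — a neighbor tone (upper neighbor).

D is a neighbor tone.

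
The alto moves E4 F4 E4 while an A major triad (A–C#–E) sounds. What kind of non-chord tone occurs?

The harmony at that moment is A major triad (A, C#, E); F4 is not a chord tone.
It is approached by step up from E4 and left by step down to E4.
Step away and step back to the same note — a neighbor tone (upper neighbor).

F4 is a neighbor tone.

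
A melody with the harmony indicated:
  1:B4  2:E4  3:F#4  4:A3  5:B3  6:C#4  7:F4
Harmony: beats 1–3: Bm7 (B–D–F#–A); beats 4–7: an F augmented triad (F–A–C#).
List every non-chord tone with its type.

E4 (beat 2) — appoggiatura; B3 (beat 5) — passing tone.

The harmony at that moment is B minor seventh chord (B, D, F#, A); E4 is not a chord tone.
It is approached by leap down from B4 and left by step up to F#4.
Leap in, step out — an appoggiatura.
The harmony at that moment is F augmented triad (F, A, C#); B3 is not a chord tone.
It is approached by step up from A3 and left by step up to C#4.
Step in, step out in the same direction — a passing tone.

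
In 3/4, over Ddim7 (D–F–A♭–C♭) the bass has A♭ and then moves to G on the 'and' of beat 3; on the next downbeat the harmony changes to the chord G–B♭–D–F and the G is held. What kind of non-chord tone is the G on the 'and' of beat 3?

The harmony at that moment is D diminished seventh chord (D, F, A♭, C♭); G is not a chord tone.
It is approached by step down from A♭ and then sustained as the same pitch into the next harmony.
Arriving early and becoming a chord tone when the harmony changes — an anticipation.

Anticipation.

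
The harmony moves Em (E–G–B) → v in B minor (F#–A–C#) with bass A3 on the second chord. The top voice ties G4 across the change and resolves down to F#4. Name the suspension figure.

At the second chord the bass is A3. The suspended G4 lies a seventh above the bass; after resolving down by step to F#4, the interval above the bass becomes a sixth.
Suspension figures are named by those two intervals: 7–6.

7–6 suspension.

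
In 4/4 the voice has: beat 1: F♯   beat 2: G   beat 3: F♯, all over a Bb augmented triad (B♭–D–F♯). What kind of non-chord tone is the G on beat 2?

The harmony at that moment is B♭ augmented triad (B♭, D, F♯); G is not a chord tone.
It is approached by step up from F♯ and left by step down to F♯.
Step away and step back to the same note — a neighbor tone (upper neighbor).

Upper neighbor tone.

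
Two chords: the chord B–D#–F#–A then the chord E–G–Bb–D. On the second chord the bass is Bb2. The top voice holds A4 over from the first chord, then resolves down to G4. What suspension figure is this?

7–6 suspension.

At the second chord the bass is Bb2. The suspended A4 lies a seventh above the bass; after resolving down by step to G4, the interval above the bass becomes a sixth.
Suspension figures are named by those two intervals: 7–6.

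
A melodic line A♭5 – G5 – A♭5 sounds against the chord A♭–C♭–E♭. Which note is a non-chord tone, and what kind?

The harmony at that moment is A♭ minor triad (A♭, C♭, E♭); G5 is not a chord tone.
It is approached by step down from A♭5 and left by step up to A♭5.
Step away and step back to the same note — a neighbor tone (lower neighbor).

G5 is a neighbor tone.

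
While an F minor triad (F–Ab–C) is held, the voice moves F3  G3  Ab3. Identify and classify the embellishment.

G3 is a passing tone.

The harmony at that moment is F minor triad (F, Ab, C); G3 is not a chord tone.
It is approached by step up from F3 and left by step up to Ab3.
Step in, step out in the same direction — a passing tone.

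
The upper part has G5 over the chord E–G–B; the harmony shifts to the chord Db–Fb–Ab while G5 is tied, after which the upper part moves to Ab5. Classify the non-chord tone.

G5 is a retardation.

The harmony at that moment is Db minor triad (Db, Fb, Ab); G5 is not a chord tone.
It is held over (the same pitch as the preceding G5) and left by step up to Ab5.
Held over from the previous chord and resolving up by step — a retardation.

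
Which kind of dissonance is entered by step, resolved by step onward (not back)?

Approach: by step. Departure: by step, continuing in the same direction.
Stepwise on both sides with no change of direction means the note fills in the space between two different chord tones — a passing tone. (Had it turned back to its starting note it would be a neighbor tone instead.)

Passing tone.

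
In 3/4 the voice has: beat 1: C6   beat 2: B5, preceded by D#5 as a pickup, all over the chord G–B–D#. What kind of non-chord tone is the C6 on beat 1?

Appoggiatura.

The harmony at that moment is G augmented triad (G, B, D#); C6 is not a chord tone.
It is approached by leap up from D#5 and left by step down to B5.
Leap in, step out, metrically accented — an appoggiatura.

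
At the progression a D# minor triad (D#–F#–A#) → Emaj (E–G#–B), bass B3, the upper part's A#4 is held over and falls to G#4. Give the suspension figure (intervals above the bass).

7–6 suspension.

At the second chord the bass is B3. The suspended A#4 lies a seventh above the bass; after resolving down by step to G#4, the interval above the bass becomes a sixth.
Suspension figures are named by those two intervals: 7–6.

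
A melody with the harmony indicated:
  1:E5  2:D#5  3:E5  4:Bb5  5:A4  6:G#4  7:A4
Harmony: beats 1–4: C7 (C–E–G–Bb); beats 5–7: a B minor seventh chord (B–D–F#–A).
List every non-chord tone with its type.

The harmony at that moment is C dominant seventh chord (C, E, G, Bb); D#5 is not a chord tone.
It is approached by step down from E5 and left by step up to E5.
Step away and step back to the same note — a neighbor tone (lower neighbor).
The harmony at that moment is B minor seventh chord (B, D, F#, A); G#4 is not a chord tone.
It is approached by step down from A4 and left by step up to A4.
Step away and step back to the same note — a neighbor tone (lower neighbor).

D#5 (beat 2) — neighbor tone; G#4 (beat 6) — neighbor tone.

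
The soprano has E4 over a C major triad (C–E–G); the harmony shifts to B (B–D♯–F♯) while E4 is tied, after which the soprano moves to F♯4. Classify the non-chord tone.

The harmony at that moment is B major triad (B, D♯, F♯); E4 is not a chord tone.
It is held over (the same pitch as the preceding E4) and left by step up to F♯4.
Held over from the previous chord and resolving up by step — a retardation.

E4 is a retardation.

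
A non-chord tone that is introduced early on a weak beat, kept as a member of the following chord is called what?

Approach: ahead of the chord change (typically by step), so it is dissonant against the current harmony. Departure: none — the same pitch is restated or held and is a chord tone of the new harmony.
Dissonant first, consonant once the harmony catches up: the note simply arrives early — an anticipation. (The reverse timing, consonant first and dissonant after the change, would be a suspension or retardation.)

Anticipation.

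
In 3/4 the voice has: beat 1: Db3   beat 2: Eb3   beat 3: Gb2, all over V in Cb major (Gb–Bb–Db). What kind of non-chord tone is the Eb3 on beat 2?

Escape tone.

The harmony at that moment is Gb major triad (Gb, Bb, Db); Eb3 is not a chord tone.
It is approached by step up from Db3 and left by leap down to Gb2.
Step in, leap out, on a weak beat — an escape tone.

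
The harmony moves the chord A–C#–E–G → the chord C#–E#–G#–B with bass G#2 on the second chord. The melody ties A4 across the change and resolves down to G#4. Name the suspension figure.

At the second chord the bass is G#2. The suspended A4 lies a ninth above the bass; after resolving down by step to G#4, the interval above the bass becomes an octave.
Suspension figures are named by those two intervals: 9–8.

9–8 suspension.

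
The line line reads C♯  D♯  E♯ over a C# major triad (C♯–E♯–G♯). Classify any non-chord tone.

The harmony at that moment is C♯ major triad (C♯, E♯, G♯); D♯ is not a chord tone.
It is approached by step up from C♯ and left by step up to E♯.
Step in, step out in the same direction — a passing tone.

D♯ is a passing tone.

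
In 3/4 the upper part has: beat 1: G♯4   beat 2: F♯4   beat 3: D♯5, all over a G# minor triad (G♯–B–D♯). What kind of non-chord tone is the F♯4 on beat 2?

Escape tone.

The harmony at that moment is G♯ minor triad (G♯, B, D♯); F♯4 is not a chord tone.
It is approached by step down from G♯4 and left by leap up to D♯5.
Step in, leap out, on a weak beat — an escape tone.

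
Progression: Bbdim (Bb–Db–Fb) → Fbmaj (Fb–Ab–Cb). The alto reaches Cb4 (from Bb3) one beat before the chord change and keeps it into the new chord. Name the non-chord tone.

The harmony at that moment is Bb diminished triad (Bb, Db, Fb); Cb4 is not a chord tone.
It is approached by step up from Bb3 and then sustained as the same pitch into the next harmony.
Arriving early and becoming a chord tone when the harmony changes — an anticipation.

Cb4 is an anticipation.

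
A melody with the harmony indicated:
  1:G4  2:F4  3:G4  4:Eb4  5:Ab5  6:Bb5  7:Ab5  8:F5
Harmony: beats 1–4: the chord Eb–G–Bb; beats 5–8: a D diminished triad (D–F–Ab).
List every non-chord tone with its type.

F4 (beat 2) — neighbor tone; Bb5 (beat 6) — neighbor tone.

The harmony at that moment is Eb major triad (Eb, G, Bb); F4 is not a chord tone.
It is approached by step down from G4 and left by step up to G4.
Step away and step back to the same note — a neighbor tone (lower neighbor).
The harmony at that moment is D diminished triad (D, F, Ab); Bb5 is not a chord tone.
It is approached by step up from Ab5 and left by step down to Ab5.
Step away and step back to the same note — a neighbor tone (upper neighbor).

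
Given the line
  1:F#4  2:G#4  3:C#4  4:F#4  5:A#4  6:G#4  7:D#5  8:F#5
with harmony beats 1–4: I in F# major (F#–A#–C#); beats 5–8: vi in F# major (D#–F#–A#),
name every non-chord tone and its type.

The harmony at that moment is F# major triad (F#, A#, C#); G#4 is not a chord tone.
It is approached by step up from F#4 and left by leap down to C#4.
Step in, leap out — an escape tone.
The harmony at that moment is D# minor triad (D#, F#, A#); G#4 is not a chord tone.
It is approached by step down from A#4 and left by leap up to D#5.
Step in, leap out — an escape tone.

G#4 (beat 2) — escape tone; G#4 (beat 6) — escape tone.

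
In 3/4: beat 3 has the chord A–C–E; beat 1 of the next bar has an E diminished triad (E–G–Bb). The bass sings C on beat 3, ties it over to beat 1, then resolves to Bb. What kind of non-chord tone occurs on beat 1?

Suspension.

The harmony at that moment is E diminished triad (E, G, Bb); C is not a chord tone.
It is held over (the same pitch as the preceding C) and left by step down to Bb.
Held over from the previous chord and resolving down by step — a suspension.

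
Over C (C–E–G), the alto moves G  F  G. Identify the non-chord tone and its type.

The harmony at that moment is C major triad (C, E, G); F is not a chord tone.
It is approached by step down from G and left by step up to G.
Step away and step back to the same note — a neighbor tone (lower neighbor).

F is a neighbor tone.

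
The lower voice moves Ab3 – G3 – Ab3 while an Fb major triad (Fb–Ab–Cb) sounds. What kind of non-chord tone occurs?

G3 is a neighbor tone.

The harmony at that moment is Fb major triad (Fb, Ab, Cb); G3 is not a chord tone.
It is approached by step down from Ab3 and left by step up to Ab3.
Step away and step back to the same note — a neighbor tone (lower neighbor).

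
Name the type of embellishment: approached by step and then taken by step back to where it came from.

Approach: by step. Departure: by step in the opposite direction, back to the starting pitch.
Stepwise on both sides but reversing to return to the same chord tone — a neighbor tone. (Had it continued onward in the same direction it would be a passing tone instead.)

Neighbor tone.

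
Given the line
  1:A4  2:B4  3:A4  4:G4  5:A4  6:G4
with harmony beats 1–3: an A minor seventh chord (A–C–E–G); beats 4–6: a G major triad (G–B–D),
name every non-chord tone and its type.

B4 (beat 2) — neighbor tone; A4 (beat 5) — neighbor tone.

The harmony at that moment is A minor seventh chord (A, C, E, G); B4 is not a chord tone.
It is approached by step up from A4 and left by step down to A4.
Step away and step back to the same note — a neighbor tone (upper neighbor).
The harmony at that moment is G major triad (G, B, D); A4 is not a chord tone.
It is approached by step up from G4 and left by step down to G4.
Step away and step back to the same note — a neighbor tone (upper neighbor).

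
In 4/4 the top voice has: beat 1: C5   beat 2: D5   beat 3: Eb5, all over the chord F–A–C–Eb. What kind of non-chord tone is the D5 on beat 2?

Passing tone.

The harmony at that moment is F dominant seventh chord (F, A, C, Eb); D5 is not a chord tone.
It is approached by step up from C5 and left by step up to Eb5.
Step in, step out in the same direction — a passing tone.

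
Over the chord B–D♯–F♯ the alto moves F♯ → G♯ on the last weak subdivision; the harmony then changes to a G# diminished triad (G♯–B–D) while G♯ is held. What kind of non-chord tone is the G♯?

G♯ is an anticipation.

The harmony at that moment is B major triad (B, D♯, F♯); G♯ is not a chord tone.
It is approached by step up from F♯ and then sustained as the same pitch into the next harmony.
Arriving early and becoming a chord tone when the harmony changes — an anticipation.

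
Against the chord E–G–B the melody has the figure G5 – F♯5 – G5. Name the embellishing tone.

F♯5 is a neighbor tone.

The harmony at that moment is E minor triad (E, G, B); F♯5 is not a chord tone.
It is approached by step down from G5 and left by step up to G5.
Step away and step back to the same note — a neighbor tone (lower neighbor).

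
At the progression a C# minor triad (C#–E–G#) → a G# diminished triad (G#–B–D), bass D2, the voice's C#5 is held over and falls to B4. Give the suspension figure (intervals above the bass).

7–6 suspension.

At the second chord the bass is D2. The suspended C#5 lies a seventh above the bass; after resolving down by step to B4, the interval above the bass becomes a sixth.
Suspension figures are named by those two intervals: 7–6.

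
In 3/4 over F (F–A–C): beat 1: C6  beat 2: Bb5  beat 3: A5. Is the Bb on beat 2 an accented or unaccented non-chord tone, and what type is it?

The harmony at that moment is F major triad (F, A, C); Bb5 is not a chord tone.
It is approached by step down from C6 and left by step down to A5.
Step in, step out in the same direction — a passing tone.
It falls on a weak beat, so it is unaccented.

Unaccented passing tone.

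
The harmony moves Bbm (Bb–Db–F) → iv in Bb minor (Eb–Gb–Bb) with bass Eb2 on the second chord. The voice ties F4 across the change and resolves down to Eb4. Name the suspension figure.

At the second chord the bass is Eb2. The suspended F4 lies a ninth above the bass; after resolving down by step to Eb4, the interval above the bass becomes an octave.
Suspension figures are named by those two intervals: 9–8.

9–8 suspension.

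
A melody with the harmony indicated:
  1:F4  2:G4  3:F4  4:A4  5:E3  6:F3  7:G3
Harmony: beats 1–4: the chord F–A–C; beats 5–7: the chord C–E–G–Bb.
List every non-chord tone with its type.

G4 (beat 2) — neighbor tone; F3 (beat 6) — passing tone.

The harmony at that moment is F major triad (F, A, C); G4 is not a chord tone.
It is approached by step up from F4 and left by step down to F4.
Step away and step back to the same note — a neighbor tone (upper neighbor).
The harmony at that moment is C dominant seventh chord (C, E, G, Bb); F3 is not a chord tone.
It is approached by step up from E3 and left by step up to G3.
Step in, step out in the same direction — a passing tone.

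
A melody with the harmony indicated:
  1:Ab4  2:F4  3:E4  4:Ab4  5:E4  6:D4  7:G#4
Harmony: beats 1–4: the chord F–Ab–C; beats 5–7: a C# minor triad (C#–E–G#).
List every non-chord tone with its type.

The harmony at that moment is F minor triad (F, Ab, C); E4 is not a chord tone.
It is approached by step down from F4 and left by leap up to Ab4.
Step in, leap out — an escape tone.
The harmony at that moment is C# minor triad (C#, E, G#); D4 is not a chord tone.
It is approached by step down from E4 and left by leap up to G#4.
Step in, leap out — an escape tone.

E4 (beat 3) — escape tone; D4 (beat 6) — escape tone.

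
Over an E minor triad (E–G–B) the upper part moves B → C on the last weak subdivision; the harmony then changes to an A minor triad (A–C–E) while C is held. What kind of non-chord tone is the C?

The harmony at that moment is E minor triad (E, G, B); C is not a chord tone.
It is approached by step up from B and then sustained as the same pitch into the next harmony.
Arriving early and becoming a chord tone when the harmony changes — an anticipation.

C is an anticipation.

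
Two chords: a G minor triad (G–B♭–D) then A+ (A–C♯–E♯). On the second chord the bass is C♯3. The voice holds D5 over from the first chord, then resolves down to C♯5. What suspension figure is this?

At the second chord the bass is C♯3. The suspended D5 lies a ninth above the bass; after resolving down by step to C♯5, the interval above the bass becomes an octave.
Suspension figures are named by those two intervals: 9–8.

9–8 suspension.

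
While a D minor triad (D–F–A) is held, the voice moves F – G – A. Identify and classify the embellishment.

G is a passing tone.

The harmony at that moment is D minor triad (D, F, A); G is not a chord tone.
It is approached by step up from F and left by step up to A.
Step in, step out in the same direction — a passing tone.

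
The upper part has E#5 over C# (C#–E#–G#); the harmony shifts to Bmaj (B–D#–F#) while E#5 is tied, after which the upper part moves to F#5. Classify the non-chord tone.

The harmony at that moment is B major triad (B, D#, F#); E#5 is not a chord tone.
It is held over (the same pitch as the preceding E#5) and left by step up to F#5.
Held over from the previous chord and resolving up by step — a retardation.

E#5 is a retardation.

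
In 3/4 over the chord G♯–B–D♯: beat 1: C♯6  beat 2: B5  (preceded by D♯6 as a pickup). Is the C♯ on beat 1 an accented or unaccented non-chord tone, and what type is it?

The harmony at that moment is G♯ minor triad (G♯, B, D♯); C♯6 is not a chord tone.
It is approached by step down from D♯6 and left by step down to B5.
Step in, step out in the same direction — a passing tone.
It falls on the downbeat, so it is accented.

Accented passing tone.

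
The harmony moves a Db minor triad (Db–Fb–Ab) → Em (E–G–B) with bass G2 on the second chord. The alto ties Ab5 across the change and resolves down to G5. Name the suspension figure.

9–8 suspension.

At the second chord the bass is G2. The suspended Ab5 lies a ninth above the bass; after resolving down by step to G5, the interval above the bass becomes an octave.
Suspension figures are named by those two intervals: 9–8.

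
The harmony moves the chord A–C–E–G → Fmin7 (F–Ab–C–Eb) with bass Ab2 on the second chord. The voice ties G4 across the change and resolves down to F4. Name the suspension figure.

7–6 suspension.

At the second chord the bass is Ab2. The suspended G4 lies a seventh above the bass; after resolving down by step to F4, the interval above the bass becomes a sixth.
Suspension figures are named by those two intervals: 7–6.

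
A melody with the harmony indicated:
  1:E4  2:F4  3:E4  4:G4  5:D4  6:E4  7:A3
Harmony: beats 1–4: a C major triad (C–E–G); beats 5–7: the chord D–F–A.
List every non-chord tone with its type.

F4 (beat 2) — neighbor tone; E4 (beat 6) — escape tone.

The harmony at that moment is C major triad (C, E, G); F4 is not a chord tone.
It is approached by step up from E4 and left by step down to E4.
Step away and step back to the same note — a neighbor tone (upper neighbor).
The harmony at that moment is D minor triad (D, F, A); E4 is not a chord tone.
It is approached by step up from D4 and left by leap down to A3.
Step in, leap out — an escape tone.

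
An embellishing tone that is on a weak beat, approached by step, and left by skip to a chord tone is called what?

Escape tone.

Approach: by step. Departure: by leap. Metric position: weak.
Step in, leap out, from a weak position — an escape tone (échappée). (It is the mirror image of the appoggiatura, which leaps in and steps out on a strong beat.)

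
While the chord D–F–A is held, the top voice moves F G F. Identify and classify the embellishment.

The harmony at that moment is D minor triad (D, F, A); G is not a chord tone.
It is approached by step up from F and left by step down to F.
Step away and step back to the same note — a neighbor tone (upper neighbor).

G is a neighbor tone.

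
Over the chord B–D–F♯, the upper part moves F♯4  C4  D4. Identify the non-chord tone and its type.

C4 is an appoggiatura.

The harmony at that moment is B minor triad (B, D, F♯); C4 is not a chord tone.
It is approached by leap down from F♯4 and left by step up to D4.
Leap in, step out — an appoggiatura.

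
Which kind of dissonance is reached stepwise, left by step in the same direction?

Passing tone.

Approach: by step. Departure: by step, continuing in the same direction.
Stepwise on both sides with no change of direction means the note fills in the space between two different chord tones — a passing tone. (Had it turned back to its starting note it would be a neighbor tone instead.)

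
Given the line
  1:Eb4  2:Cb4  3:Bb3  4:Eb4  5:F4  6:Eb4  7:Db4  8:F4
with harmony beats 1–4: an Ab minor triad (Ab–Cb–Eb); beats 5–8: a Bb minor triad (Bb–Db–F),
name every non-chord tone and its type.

The harmony at that moment is Ab minor triad (Ab, Cb, Eb); Bb3 is not a chord tone.
It is approached by step down from Cb4 and left by leap up to Eb4.
Step in, leap out — an escape tone.
The harmony at that moment is Bb minor triad (Bb, Db, F); Eb4 is not a chord tone.
It is approached by step down from F4 and left by step down to Db4.
Step in, step out in the same direction — a passing tone.

Bb3 (beat 3) — escape tone; Eb4 (beat 6) — passing tone.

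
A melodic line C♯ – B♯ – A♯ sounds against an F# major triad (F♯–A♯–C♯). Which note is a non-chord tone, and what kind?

B♯ is a passing tone.

The harmony at that moment is F♯ major triad (F♯, A♯, C♯); B♯ is not a chord tone.
It is approached by step down from C♯ and left by step down to A♯.
Step in, step out in the same direction — a passing tone.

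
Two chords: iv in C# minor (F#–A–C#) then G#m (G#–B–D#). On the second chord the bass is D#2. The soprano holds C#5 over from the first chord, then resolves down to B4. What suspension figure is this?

7–6 suspension.

At the second chord the bass is D#2. The suspended C#5 lies a seventh above the bass; after resolving down by step to B4, the interval above the bass becomes a sixth.
Suspension figures are named by those two intervals: 7–6.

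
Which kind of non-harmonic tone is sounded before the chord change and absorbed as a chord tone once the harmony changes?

Approach: ahead of the chord change (typically by step), so it is dissonant against the current harmony. Departure: none — the same pitch is restated or held and is a chord tone of the new harmony.
Dissonant first, consonant once the harmony catches up: the note simply arrives early — an anticipation. (The reverse timing, consonant first and dissonant after the change, would be a suspension or retardation.)

Anticipation.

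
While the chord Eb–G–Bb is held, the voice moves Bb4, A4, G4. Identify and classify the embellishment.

A4 is a passing tone.

The harmony at that moment is Eb major triad (Eb, G, Bb); A4 is not a chord tone.
It is approached by step down from Bb4 and left by step down to G4.
Step in, step out in the same direction — a passing tone.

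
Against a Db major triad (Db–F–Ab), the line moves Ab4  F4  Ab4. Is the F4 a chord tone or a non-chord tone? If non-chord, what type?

Chord tone (the third of Db major triad).

Db major triad contains Db, F, Ab; F is the third, so it is a chord tone.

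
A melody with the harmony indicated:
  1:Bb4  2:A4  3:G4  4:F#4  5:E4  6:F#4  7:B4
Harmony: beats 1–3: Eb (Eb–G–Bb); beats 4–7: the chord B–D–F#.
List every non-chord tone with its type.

The harmony at that moment is Eb major triad (Eb, G, Bb); A4 is not a chord tone.
It is approached by step down from Bb4 and left by step down to G4.
Step in, step out in the same direction — a passing tone.
The harmony at that moment is B minor triad (B, D, F#); E4 is not a chord tone.
It is approached by step down from F#4 and left by step up to F#4.
Step away and step back to the same note — a neighbor tone (lower neighbor).

A4 (beat 2) — passing tone; E4 (beat 5) — neighbor tone.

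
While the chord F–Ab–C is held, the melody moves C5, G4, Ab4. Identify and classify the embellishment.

G4 is an appoggiatura.

The harmony at that moment is F minor triad (F, Ab, C); G4 is not a chord tone.
It is approached by leap down from C5 and left by step up to Ab4.
Leap in, step out — an appoggiatura.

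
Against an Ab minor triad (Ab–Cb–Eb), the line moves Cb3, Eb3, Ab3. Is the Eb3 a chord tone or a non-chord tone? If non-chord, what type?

Chord tone (the fifth of Ab minor triad).

Ab minor triad contains Ab, Cb, Eb; Eb is the fifth, so it is a chord tone.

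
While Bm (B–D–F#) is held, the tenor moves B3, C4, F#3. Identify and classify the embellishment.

C4 is an escape tone.

The harmony at that moment is B minor triad (B, D, F#); C4 is not a chord tone.
It is approached by step up from B3 and left by leap down to F#3.
Step in, leap out — an escape tone.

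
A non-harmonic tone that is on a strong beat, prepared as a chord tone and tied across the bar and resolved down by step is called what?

Suspension.

Approach: by preparation — the pitch is first a chord tone, then held (tied or repeated) while the harmony changes under it. Departure: down by step. Metric position: strong.
A prepared dissonance that resolves downward by step — a suspension. (The same figure resolving upward would be a retardation.)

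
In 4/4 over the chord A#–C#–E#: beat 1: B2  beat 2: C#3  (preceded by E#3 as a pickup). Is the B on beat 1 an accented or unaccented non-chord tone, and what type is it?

Accented appoggiatura.

The harmony at that moment is A# minor triad (A#, C#, E#); B2 is not a chord tone.
It is approached by leap down from E#3 and left by step up to C#3.
Leap in, step out — an appoggiatura.
It falls on the downbeat, so it is accented.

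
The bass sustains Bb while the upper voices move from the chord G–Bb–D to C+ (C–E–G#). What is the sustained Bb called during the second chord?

The harmony at that moment is C augmented triad (C, E, G#); Bb is not a chord tone.
It is held over (the same pitch as the preceding Bb) and then sustained as the same pitch into the next harmony.
Sustained through a change of harmony — a pedal tone.

Pedal tone (pedal point).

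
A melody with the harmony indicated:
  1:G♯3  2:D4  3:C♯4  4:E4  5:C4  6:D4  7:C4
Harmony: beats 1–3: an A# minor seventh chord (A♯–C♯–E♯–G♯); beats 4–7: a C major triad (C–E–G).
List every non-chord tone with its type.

The harmony at that moment is A♯ minor seventh chord (A♯, C♯, E♯, G♯); D4 is not a chord tone.
It is approached by leap up from G♯3 and left by step down to C♯4.
Leap in, step out — an appoggiatura.
The harmony at that moment is C major triad (C, E, G); D4 is not a chord tone.
It is approached by step up from C4 and left by step down to C4.
Step away and step back to the same note — a neighbor tone (upper neighbor).

D4 (beat 2) — appoggiatura; D4 (beat 6) — neighbor tone.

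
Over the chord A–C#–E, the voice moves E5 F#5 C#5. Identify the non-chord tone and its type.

F#5 is an escape tone.

The harmony at that moment is A major triad (A, C#, E); F#5 is not a chord tone.
It is approached by step up from E5 and left by leap down to C#5.
Step in, leap out — an escape tone.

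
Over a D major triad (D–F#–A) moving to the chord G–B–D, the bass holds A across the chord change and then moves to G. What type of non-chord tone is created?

A is a suspension.

The harmony at that moment is G major triad (G, B, D); A is not a chord tone.
It is held over (the same pitch as the preceding A) and left by step down to G.
Held over from the previous chord and resolving down by step — a suspension.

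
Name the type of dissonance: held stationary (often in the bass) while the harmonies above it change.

Approach: none. Departure: none — a single pitch is sustained while the chords change around it, passing through harmonies that do not contain it.
No melodic motion at all; the dissonance is created entirely by the moving harmonies against the stationary note — a pedal tone (pedal point).

Pedal tone.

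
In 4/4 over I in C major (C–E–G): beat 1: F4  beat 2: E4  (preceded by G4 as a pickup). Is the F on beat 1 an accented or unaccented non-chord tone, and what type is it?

The harmony at that moment is C major triad (C, E, G); F4 is not a chord tone.
It is approached by step down from G4 and left by step down to E4.
Step in, step out in the same direction — a passing tone.
It falls on the downbeat, so it is accented.

Accented passing tone.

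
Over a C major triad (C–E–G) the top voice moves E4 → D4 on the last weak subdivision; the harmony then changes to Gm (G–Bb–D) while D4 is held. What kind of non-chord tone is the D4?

D4 is an anticipation.

The harmony at that moment is C major triad (C, E, G); D4 is not a chord tone.
It is approached by step down from E4 and then sustained as the same pitch into the next harmony.
Arriving early and becoming a chord tone when the harmony changes — an anticipation.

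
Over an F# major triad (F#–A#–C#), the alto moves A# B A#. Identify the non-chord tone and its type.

B is a neighbor tone.

The harmony at that moment is F# major triad (F#, A#, C#); B is not a chord tone.
It is approached by step up from A# and left by step down to A#.
Step away and step back to the same note — a neighbor tone (upper neighbor).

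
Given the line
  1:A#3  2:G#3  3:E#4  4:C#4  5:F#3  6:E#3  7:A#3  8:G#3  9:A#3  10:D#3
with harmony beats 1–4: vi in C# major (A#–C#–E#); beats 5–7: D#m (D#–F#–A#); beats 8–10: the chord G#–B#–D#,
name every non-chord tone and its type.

The harmony at that moment is A# minor triad (A#, C#, E#); G#3 is not a chord tone.
It is approached by step down from A#3 and left by leap up to E#4.
Step in, leap out — an escape tone.
The harmony at that moment is D# minor triad (D#, F#, A#); E#3 is not a chord tone.
It is approached by step down from F#3 and left by leap up to A#3.
Step in, leap out — an escape tone.
The harmony at that moment is G# major triad (G#, B#, D#); A#3 is not a chord tone.
It is approached by step up from G#3 and left by leap down to D#3.
Step in, leap out — an escape tone.

G#3 (beat 2) — escape tone; E#3 (beat 6) — escape tone; A#3 (beat 9) — escape tone.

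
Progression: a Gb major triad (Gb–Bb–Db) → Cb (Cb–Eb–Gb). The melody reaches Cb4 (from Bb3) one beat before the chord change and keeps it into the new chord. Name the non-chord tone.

The harmony at that moment is Gb major triad (Gb, Bb, Db); Cb4 is not a chord tone.
It is approached by step up from Bb3 and then sustained as the same pitch into the next harmony.
Arriving early and becoming a chord tone when the harmony changes — an anticipation.

Cb4 is an anticipation.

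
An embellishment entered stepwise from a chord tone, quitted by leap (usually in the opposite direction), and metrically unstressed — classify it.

Approach: by step. Departure: by leap. Metric position: weak.
Step in, leap out, from a weak position — an escape tone (échappée). (It is the mirror image of the appoggiatura, which leaps in and steps out on a strong beat.)

Escape tone.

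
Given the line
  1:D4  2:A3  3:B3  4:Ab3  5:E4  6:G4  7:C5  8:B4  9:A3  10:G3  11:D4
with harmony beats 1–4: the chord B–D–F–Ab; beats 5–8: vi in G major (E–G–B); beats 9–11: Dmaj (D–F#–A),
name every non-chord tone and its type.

The harmony at that moment is B diminished seventh chord (B, D, F, Ab); A3 is not a chord tone.
It is approached by leap down from D4 and left by step up to B3.
Leap in, step out — an appoggiatura.
The harmony at that moment is E minor triad (E, G, B); C5 is not a chord tone.
It is approached by leap up from G4 and left by step down to B4.
Leap in, step out — an appoggiatura.
The harmony at that moment is D major triad (D, F#, A); G3 is not a chord tone.
It is approached by step down from A3 and left by leap up to D4.
Step in, leap out — an escape tone.

A3 (beat 2) — appoggiatura; C5 (beat 7) — appoggiatura; G3 (beat 10) — escape tone.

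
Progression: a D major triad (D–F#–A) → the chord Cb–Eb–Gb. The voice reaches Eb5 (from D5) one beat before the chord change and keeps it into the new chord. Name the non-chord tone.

Eb5 is an anticipation.

The harmony at that moment is D major triad (D, F#, A); Eb5 is not a chord tone.
It is approached by step up from D5 and then sustained as the same pitch into the next harmony.
Arriving early and becoming a chord tone when the harmony changes — an anticipation.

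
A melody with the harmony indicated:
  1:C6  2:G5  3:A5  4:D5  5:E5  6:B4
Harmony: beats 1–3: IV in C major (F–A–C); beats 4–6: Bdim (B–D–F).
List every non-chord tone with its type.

G5 (beat 2) — appoggiatura; E5 (beat 5) — escape tone.

The harmony at that moment is F major triad (F, A, C); G5 is not a chord tone.
It is approached by leap down from C6 and left by step up to A5.
Leap in, step out — an appoggiatura.
The harmony at that moment is B diminished triad (B, D, F); E5 is not a chord tone.
It is approached by step up from D5 and left by leap down to B4.
Step in, leap out — an escape tone.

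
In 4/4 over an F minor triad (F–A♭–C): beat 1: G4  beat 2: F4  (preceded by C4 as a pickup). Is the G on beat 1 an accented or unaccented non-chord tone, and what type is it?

Accented appoggiatura.

The harmony at that moment is F minor triad (F, A♭, C); G4 is not a chord tone.
It is approached by leap up from C4 and left by step down to F4.
Leap in, step out — an appoggiatura.
It falls on the downbeat, so it is accented.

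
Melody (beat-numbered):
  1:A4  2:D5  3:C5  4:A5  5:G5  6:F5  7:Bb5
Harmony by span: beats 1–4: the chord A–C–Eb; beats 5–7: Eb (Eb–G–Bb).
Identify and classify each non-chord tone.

The harmony at that moment is A diminished triad (A, C, Eb); D5 is not a chord tone.
It is approached by leap up from A4 and left by step down to C5.
Leap in, step out — an appoggiatura.
The harmony at that moment is Eb major triad (Eb, G, Bb); F5 is not a chord tone.
It is approached by step down from G5 and left by leap up to Bb5.
Step in, leap out — an escape tone.

D5 (beat 2) — appoggiatura; F5 (beat 6) — escape tone.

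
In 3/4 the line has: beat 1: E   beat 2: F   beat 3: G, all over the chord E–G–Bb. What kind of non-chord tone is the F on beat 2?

The harmony at that moment is E diminished triad (E, G, Bb); F is not a chord tone.
It is approached by step up from E and left by step up to G.
Step in, step out in the same direction — a passing tone.

Passing tone.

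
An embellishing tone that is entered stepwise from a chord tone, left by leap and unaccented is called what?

Escape tone.

Approach: by step. Departure: by leap. Metric position: weak.
Step in, leap out, from a weak position — an escape tone (échappée). (It is the mirror image of the appoggiatura, which leaps in and steps out on a strong beat.)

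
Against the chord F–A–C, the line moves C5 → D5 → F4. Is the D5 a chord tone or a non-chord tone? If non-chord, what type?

The harmony at that moment is F major triad (F, A, C); D5 is not a chord tone.
It is approached by step up from C5 and left by leap down to F4.
Step in, leap out — an escape tone.

Non-chord tone — an escape tone.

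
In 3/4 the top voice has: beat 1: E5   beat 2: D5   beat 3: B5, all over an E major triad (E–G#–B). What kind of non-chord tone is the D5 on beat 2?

Escape tone.

The harmony at that moment is E major triad (E, G#, B); D5 is not a chord tone.
It is approached by step down from E5 and left by leap up to B5.
Step in, leap out, on a weak beat — an escape tone.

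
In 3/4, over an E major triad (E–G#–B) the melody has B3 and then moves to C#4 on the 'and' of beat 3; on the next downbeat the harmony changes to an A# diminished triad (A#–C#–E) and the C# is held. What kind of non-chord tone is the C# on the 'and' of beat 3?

Anticipation.

The harmony at that moment is E major triad (E, G#, B); C#4 is not a chord tone.
It is approached by step up from B3 and then sustained as the same pitch into the next harmony.
Arriving early and becoming a chord tone when the harmony changes — an anticipation.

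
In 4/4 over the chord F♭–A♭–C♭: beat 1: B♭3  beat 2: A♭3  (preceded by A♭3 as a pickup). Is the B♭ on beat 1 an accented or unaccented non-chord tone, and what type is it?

The harmony at that moment is F♭ major triad (F♭, A♭, C♭); B♭3 is not a chord tone.
It is approached by step up from A♭3 and left by step down to A♭3.
Step away and step back to the same note — a neighbor tone (upper neighbor).
It falls on the downbeat, so it is accented.

Accented neighbor tone.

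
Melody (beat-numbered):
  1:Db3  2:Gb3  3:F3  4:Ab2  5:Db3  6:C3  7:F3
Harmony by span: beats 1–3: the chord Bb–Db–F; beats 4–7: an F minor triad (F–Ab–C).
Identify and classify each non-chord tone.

Gb3 (beat 2) — appoggiatura; Db3 (beat 5) — appoggiatura.

The harmony at that moment is Bb minor triad (Bb, Db, F); Gb3 is not a chord tone.
It is approached by leap up from Db3 and left by step down to F3.
Leap in, step out — an appoggiatura.
The harmony at that moment is F minor triad (F, Ab, C); Db3 is not a chord tone.
It is approached by leap up from Ab2 and left by step down to C3.
Leap in, step out — an appoggiatura.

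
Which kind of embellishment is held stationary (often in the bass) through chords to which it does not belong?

Pedal tone.

Approach: none. Departure: none — a single pitch is sustained while the chords change around it, passing through harmonies that do not contain it.
No melodic motion at all; the dissonance is created entirely by the moving harmonies against the stationary note — a pedal tone (pedal point).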